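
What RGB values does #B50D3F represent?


B5 → 181 (R)
0D → 13 (G)
3F → 63 (B)
= RGB(181, 13, 63)


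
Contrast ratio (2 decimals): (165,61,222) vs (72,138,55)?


Linearize each sRGB channel c=v/255: c/12.92 if c ≤ 0.04045 else ((c+0.055)/1.055)^2.4
L = 0.2126×R_lin + 0.7152×G_lin + 0.0722×B_lin
Color 1 (165,61,222):
  R=165: 165/255≈0.6471 > 0.04045 → ((0.6471+0.055)/1.055)^2.4 ≈ 0.37626
  G=61: 61/255≈0.2392 > 0.04045 → ((0.2392+0.055)/1.055)^2.4 ≈ 0.04667
  B=222: 222/255≈0.8706 > 0.04045 → ((0.8706+0.055)/1.055)^2.4 ≈ 0.73046
  L1 = 0.2126×0.37626 + 0.7152×0.04667 + 0.0722×0.73046 ≈ 0.16611
Color 2 (72,138,55):
  R=72: 72/255≈0.2824 > 0.04045 → ((0.2824+0.055)/1.055)^2.4 ≈ 0.06480
  G=138: 138/255≈0.5412 > 0.04045 → ((0.5412+0.055)/1.055)^2.4 ≈ 0.25415
  B=55: 55/255≈0.2157 > 0.04045 → ((0.2157+0.055)/1.055)^2.4 ≈ 0.03820
  L2 = 0.2126×0.06480 + 0.7152×0.25415 + 0.0722×0.03820 ≈ 0.19831
Lighter = 0.19831, Darker = 0.16611
Ratio = (L_lighter + 0.05) / (L_darker + 0.05)
Ratio = (0.19831 + 0.05) / (0.16611 + 0.05) = 0.24831 / 0.21611 ≈ 1.1490
Ratio ≈ 1.15:1


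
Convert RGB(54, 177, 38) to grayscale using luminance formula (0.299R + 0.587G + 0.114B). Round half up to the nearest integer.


Gray = 0.299×R + 0.587×G + 0.114×B
Gray = 0.299×54 + 0.587×177 + 0.114×38
Gray = 16.146 + 103.899 + 4.332
Gray = 124.377 → round half up → 124
Gray = 124


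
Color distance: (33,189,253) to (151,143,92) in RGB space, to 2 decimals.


d = √[(R₁-R₂)² + (G₁-G₂)² + (B₁-B₂)²]
d = √[(33-151)² + (189-143)² + (253-92)²]
d = √[13924 + 2116 + 25921]
d = √41961
d ≈ 204.84


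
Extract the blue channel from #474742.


Color: #474742
R = 47 = 71
G = 47 = 71
B = 42 = 66
Blue = 66


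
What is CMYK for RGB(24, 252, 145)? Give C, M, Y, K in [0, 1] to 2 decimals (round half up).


R'=24/255≈0.0941, G'=252/255≈0.9882, B'=145/255≈0.5686
K = 1 - max(R',G',B') = 1 - 252/255 = 3/255 = 0.01176… → 0.01
(1-R'-K)/(1-K) simplifies to (max-R)/max with max = 252:
C = (252-24)/252 = 228/252 = 0.90476… → 0.90
M = (252-252)/252 = 0/252 = 0 → 0.00
Y = (252-145)/252 = 107/252 = 0.42460… → 0.42
= CMYK(0.90, 0.00, 0.42, 0.01)


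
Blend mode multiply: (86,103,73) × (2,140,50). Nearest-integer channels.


Multiply: C = A×B/255, rounded to nearest integer
R: 86×2/255 = 172/255 ≈ 0.675 → 1
G: 103×140/255 = 14420/255 ≈ 56.549 → 57
B: 73×50/255 = 3650/255 ≈ 14.314 → 14
= RGB(1, 57, 14)


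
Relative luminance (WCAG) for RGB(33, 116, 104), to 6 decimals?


Linearize each channel (sRGB transfer function): c = v/255; c_lin = c/12.92 if c ≤ 0.04045, else ((c+0.055)/1.055)^2.4
  R: 33/255 ≈ 0.129412 > 0.04045 → ((0.129412+0.055)/1.055)^2.4 ≈ 0.015209
  G: 116/255 ≈ 0.454902 > 0.04045 → ((0.454902+0.055)/1.055)^2.4 ≈ 0.174647
  B: 104/255 ≈ 0.407843 > 0.04045 → ((0.407843+0.055)/1.055)^2.4 ≈ 0.138432
R_lin = 0.015209, G_lin = 0.174647, B_lin = 0.138432
L = 0.2126×R + 0.7152×G + 0.0722×B
L = 0.2126×0.015209 + 0.7152×0.174647 + 0.0722×0.138432
L ≈ 0.138136


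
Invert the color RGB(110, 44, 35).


Invert: (255-R, 255-G, 255-B)
R: 255-110 = 145
G: 255-44 = 211
B: 255-35 = 220
= RGB(145, 211, 220)


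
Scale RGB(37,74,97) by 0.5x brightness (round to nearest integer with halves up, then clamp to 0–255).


Multiply each channel by 0.5, round half up, clamp to [0, 255]
R: 37×0.5 = 18.5 → round → 19
G: 74×0.5 = 37
B: 97×0.5 = 48.5 → round → 49
= RGB(19, 37, 49)


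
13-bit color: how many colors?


Colors = 2^bits = 2^13
= 8,192 colors


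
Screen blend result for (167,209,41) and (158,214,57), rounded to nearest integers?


Screen: C = 255 - (255-A)×(255-B)/255, rounded to nearest integer
R: 255 - (255-167)×(255-158)/255 = 255 - 8536/255 ≈ 255 - 33.475 = 221.525 → 222
G: 255 - (255-209)×(255-214)/255 = 255 - 1886/255 ≈ 255 - 7.396 = 247.604 → 248
B: 255 - (255-41)×(255-57)/255 = 255 - 42372/255 ≈ 255 - 166.165 = 88.835 → 89
= RGB(222, 248, 89)


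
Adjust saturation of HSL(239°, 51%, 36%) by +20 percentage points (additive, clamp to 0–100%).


Original S = 51%
Adjustment = +20 percentage points
New S = 51 + (20) = 71
Clamp to [0, 100] → 71
= HSL(239°, 71%, 36%)


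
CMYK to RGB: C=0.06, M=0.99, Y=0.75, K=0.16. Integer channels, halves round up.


R = 255 × (1-C) × (1-K) = 255 × 0.94 × 0.84 = 201.348 → 201
G = 255 × (1-M) × (1-K) = 255 × 0.01 × 0.84 = 2.142 → 2
B = 255 × (1-Y) × (1-K) = 255 × 0.25 × 0.84 = 53.55 → 54
= RGB(201, 2, 54)


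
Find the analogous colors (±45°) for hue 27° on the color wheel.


Base hue: 27°
Left analog: (27 - 45) mod 360 = 342°
Right analog: (27 + 45) mod 360 = 72°
Analogous hues = 342° and 72°


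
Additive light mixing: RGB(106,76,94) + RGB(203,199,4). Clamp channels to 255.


Additive: each channel = min(255, C₁+C₂)
R: 106+203 = 309 → 255
G: 76+199 = 275 → 255
B: 94+4 = 98 → 98
= RGB(255, 255, 98)


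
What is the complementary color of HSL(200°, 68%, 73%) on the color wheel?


Complement = opposite side of color wheel = hue + 180°
H' = (200 + 180) mod 360 = 20°
S and L unchanged.
= HSL(20°, 68%, 73%)


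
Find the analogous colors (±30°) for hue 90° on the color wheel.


Base hue: 90°
Left analog: (90 - 30) mod 360 = 60°
Right analog: (90 + 30) mod 360 = 120°
Analogous hues = 60° and 120°


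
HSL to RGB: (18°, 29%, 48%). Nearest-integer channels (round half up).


H=18°, S=0.29, L=0.48
C = (1-|2L-1|)×S = (1-|-0.04|)×0.29 = 0.2784
H' = H/60 = 18/60 ≈ 0.3000; X = C×(1-|H' mod 2 - 1|) = 0.08352
m = L - C/2 = 0.48 - 0.1392 = 0.3408
Sector ⌊H'⌋ = 0 → (R',G',B') = (0.2784, 0.08352, 0.0)
RGB = ((R'+m)×255, (G'+m)×255, (B'+m)×255) = (157.896, 108.2016, 86.904)
Round half up → RGB(158, 108, 87)


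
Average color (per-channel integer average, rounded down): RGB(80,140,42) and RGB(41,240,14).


Midpoint: each channel = ⌊(C₁+C₂)/2⌋
R: ⌊(80+41)/2⌋ = 60
G: ⌊(140+240)/2⌋ = 190
B: ⌊(42+14)/2⌋ = 28
= RGB(60, 190, 28)


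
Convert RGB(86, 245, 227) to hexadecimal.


R = 86 → 56 (hex)
G = 245 → F5 (hex)
B = 227 → E3 (hex)
Hex = #56F5E3


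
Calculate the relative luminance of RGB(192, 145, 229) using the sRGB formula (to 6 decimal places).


Linearize each channel (sRGB transfer function): c = v/255; c_lin = c/12.92 if c ≤ 0.04045, else ((c+0.055)/1.055)^2.4
  R: 192/255 ≈ 0.752941 > 0.04045 → ((0.752941+0.055)/1.055)^2.4 ≈ 0.527115
  G: 145/255 ≈ 0.568627 > 0.04045 → ((0.568627+0.055)/1.055)^2.4 ≈ 0.283149
  B: 229/255 ≈ 0.898039 > 0.04045 → ((0.898039+0.055)/1.055)^2.4 ≈ 0.783538
R_lin = 0.527115, G_lin = 0.283149, B_lin = 0.783538
L = 0.2126×R + 0.7152×G + 0.0722×B
L = 0.2126×0.527115 + 0.7152×0.283149 + 0.0722×0.783538
L ≈ 0.371144


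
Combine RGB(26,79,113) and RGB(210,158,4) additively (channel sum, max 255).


Additive: each channel = min(255, C₁+C₂)
R: 26+210 = 236 → 236
G: 79+158 = 237 → 237
B: 113+4 = 117 → 117
= RGB(236, 237, 117)


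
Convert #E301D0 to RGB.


E3 → 227 (R)
01 → 1 (G)
D0 → 208 (B)
= RGB(227, 1, 208)


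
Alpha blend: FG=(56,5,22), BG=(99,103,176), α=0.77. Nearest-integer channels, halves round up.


C = α×F + (1-α)×B, with 1-α = 0.23
R: 0.77×56 + 0.23×99 = 43.12 + 22.77 = 65.89 → 66
G: 0.77×5 + 0.23×103 = 3.85 + 23.69 = 27.54 → 28
B: 0.77×22 + 0.23×176 = 16.94 + 40.48 = 57.42 → 57
= RGB(66, 28, 57)


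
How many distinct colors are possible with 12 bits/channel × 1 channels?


Total bits = 12 bits/channel × 1 channels = 12 bits
Distinct colors = 2^12
= 4,096 colors


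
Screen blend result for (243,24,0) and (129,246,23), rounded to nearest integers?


Screen: C = 255 - (255-A)×(255-B)/255, rounded to nearest integer
R: 255 - (255-243)×(255-129)/255 = 255 - 1512/255 ≈ 255 - 5.929 = 249.071 → 249
G: 255 - (255-24)×(255-246)/255 = 255 - 2079/255 ≈ 255 - 8.153 = 246.847 → 247
B: 255 - (255-0)×(255-23)/255 = 255 - 59160/255 ≈ 255 - 232.000 = 23.000 → 23
= RGB(249, 247, 23)


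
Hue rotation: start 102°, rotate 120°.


New hue = (H + rotation) mod 360
New hue = (102 + 120) mod 360
= 222 mod 360
= 222°


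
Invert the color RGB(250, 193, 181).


Invert: (255-R, 255-G, 255-B)
R: 255-250 = 5
G: 255-193 = 62
B: 255-181 = 74
= RGB(5, 62, 74)


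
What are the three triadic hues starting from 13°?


Triadic: equally spaced at 120° intervals
H1 = 13°
H2 = (13 + 120) mod 360 = 133°
H3 = (13 + 240) mod 360 = 253°
Triadic = 13°, 133°, 253°


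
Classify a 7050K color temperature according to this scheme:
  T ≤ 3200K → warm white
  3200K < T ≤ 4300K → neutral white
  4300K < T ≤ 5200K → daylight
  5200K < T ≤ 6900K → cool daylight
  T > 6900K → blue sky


Temperature: 7050K
7050K > 6900K → blue sky
Classification: blue sky


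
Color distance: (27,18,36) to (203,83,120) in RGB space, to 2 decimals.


d = √[(R₁-R₂)² + (G₁-G₂)² + (B₁-B₂)²]
d = √[(27-203)² + (18-83)² + (36-120)²]
d = √[30976 + 4225 + 7056]
d = √42257
d ≈ 205.57


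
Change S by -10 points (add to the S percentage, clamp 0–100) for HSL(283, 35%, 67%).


Original S = 35%
Adjustment = -10 percentage points
New S = 35 + (-10) = 25
Clamp to [0, 100] → 25
= HSL(283°, 25%, 67%)


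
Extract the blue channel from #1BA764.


Color: #1BA764
R = 1B = 27
G = A7 = 167
B = 64 = 100
Blue = 100


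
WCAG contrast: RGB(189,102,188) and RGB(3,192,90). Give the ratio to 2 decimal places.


Linearize each sRGB channel c=v/255: c/12.92 if c ≤ 0.04045 else ((c+0.055)/1.055)^2.4
L = 0.2126×R_lin + 0.7152×G_lin + 0.0722×B_lin
Color 1 (189,102,188):
  R=189: 189/255≈0.7412 > 0.04045 → ((0.7412+0.055)/1.055)^2.4 ≈ 0.50888
  G=102: 102/255≈0.4000 > 0.04045 → ((0.4000+0.055)/1.055)^2.4 ≈ 0.13287
  B=188: 188/255≈0.7373 > 0.04045 → ((0.7373+0.055)/1.055)^2.4 ≈ 0.50289
  L1 = 0.2126×0.50888 + 0.7152×0.13287 + 0.0722×0.50289 ≈ 0.23952
Color 2 (3,192,90):
  R=3: 3/255≈0.0118 ≤ 0.04045 → 0.0118/12.92 ≈ 0.00091
  G=192: 192/255≈0.7529 > 0.04045 → ((0.7529+0.055)/1.055)^2.4 ≈ 0.52712
  B=90: 90/255≈0.3529 > 0.04045 → ((0.3529+0.055)/1.055)^2.4 ≈ 0.10224
  L2 = 0.2126×0.00091 + 0.7152×0.52712 + 0.0722×0.10224 ≈ 0.38457
Lighter = 0.38457, Darker = 0.23952
Ratio = (L_lighter + 0.05) / (L_darker + 0.05)
Ratio = (0.38457 + 0.05) / (0.23952 + 0.05) = 0.43457 / 0.28952 ≈ 1.5010
Ratio ≈ 1.50:1


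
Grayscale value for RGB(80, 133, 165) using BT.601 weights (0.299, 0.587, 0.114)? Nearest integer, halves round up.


Gray = 0.299×R + 0.587×G + 0.114×B
Gray = 0.299×80 + 0.587×133 + 0.114×165
Gray = 23.920 + 78.071 + 18.810
Gray = 120.801 → round half up → 121
Gray = 121


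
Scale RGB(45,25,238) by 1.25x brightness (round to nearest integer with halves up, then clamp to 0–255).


Multiply each channel by 1.25, round half up, clamp to [0, 255]
R: 45×1.25 = 56.25 → round → 56
G: 25×1.25 = 31.25 → round → 31
B: 238×1.25 = 297.5 → round → 298 → clamp → 255
= RGB(56, 31, 255)


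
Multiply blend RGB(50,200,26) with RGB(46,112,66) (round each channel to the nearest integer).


Multiply: C = A×B/255, rounded to nearest integer
R: 50×46/255 = 2300/255 ≈ 9.020 → 9
G: 200×112/255 = 22400/255 ≈ 87.843 → 88
B: 26×66/255 = 1716/255 ≈ 6.729 → 7
= RGB(9, 88, 7)


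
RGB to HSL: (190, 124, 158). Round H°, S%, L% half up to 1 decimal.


Normalize: R'=190/255≈0.7451, G'=124/255≈0.4863, B'=158/255≈0.6196
Max=190/255, Min=124/255, Δ=Max-Min=66/255
L = (Max+Min)/2 = (190+124)/510 = 314/510 = 0.61568… → L = 61.6%
L > 0.5 → S = Δ/(2-Max-Min) = 66/(510-190-124) = 66/196 = 0.33673… → S = 33.7%
(the 1/255 factors cancel in S and H, so raw channel differences can be used)
Max is R' → H = 60 × (((G-B)/Δ) mod 6) = 60 × (((124-158)/66) mod 6)
  (-34)/66 = -0.5151…; negative, so add 6 → 5.4848…
  H = 60 × 5.4848… = 329.090…° → H = 329.1°
= HSL(329.1°, 33.7%, 61.6%)


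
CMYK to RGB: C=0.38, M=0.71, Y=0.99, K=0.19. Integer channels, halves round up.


R = 255 × (1-C) × (1-K) = 255 × 0.62 × 0.81 = 128.061 → 128
G = 255 × (1-M) × (1-K) = 255 × 0.29 × 0.81 = 59.8995 → 60
B = 255 × (1-Y) × (1-K) = 255 × 0.01 × 0.81 = 2.0655 → 2
= RGB(128, 60, 2)


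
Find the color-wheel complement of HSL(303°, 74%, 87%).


Complement = opposite side of color wheel = hue + 180°
H' = (303 + 180) mod 360 = 123°
S and L unchanged.
= HSL(123°, 74%, 87%)


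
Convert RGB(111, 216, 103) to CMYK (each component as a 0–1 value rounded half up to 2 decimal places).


R'=111/255≈0.4353, G'=216/255≈0.8471, B'=103/255≈0.4039
K = 1 - max(R',G',B') = 1 - 216/255 = 39/255 = 0.15294… → 0.15
(1-R'-K)/(1-K) simplifies to (max-R)/max with max = 216:
C = (216-111)/216 = 105/216 = 0.48611… → 0.49
M = (216-216)/216 = 0/216 = 0 → 0.00
Y = (216-103)/216 = 113/216 = 0.52314… → 0.52
= CMYK(0.49, 0.00, 0.52, 0.15)


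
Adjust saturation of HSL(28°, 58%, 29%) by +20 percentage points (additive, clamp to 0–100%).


Original S = 58%
Adjustment = +20 percentage points
New S = 58 + (20) = 78
Clamp to [0, 100] → 78
= HSL(28°, 78%, 29%)


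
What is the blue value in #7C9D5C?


Color: #7C9D5C
R = 7C = 124
G = 9D = 157
B = 5C = 92
Blue = 92


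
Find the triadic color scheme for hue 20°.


Triadic: equally spaced at 120° intervals
H1 = 20°
H2 = (20 + 120) mod 360 = 140°
H3 = (20 + 240) mod 360 = 260°
Triadic = 20°, 140°, 260°


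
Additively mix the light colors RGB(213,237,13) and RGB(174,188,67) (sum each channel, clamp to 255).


Additive: each channel = min(255, C₁+C₂)
R: 213+174 = 387 → 255
G: 237+188 = 425 → 255
B: 13+67 = 80 → 80
= RGB(255, 255, 80)


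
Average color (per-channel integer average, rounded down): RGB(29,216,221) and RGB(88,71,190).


Midpoint: each channel = ⌊(C₁+C₂)/2⌋
R: ⌊(29+88)/2⌋ = 58
G: ⌊(216+71)/2⌋ = 143
B: ⌊(221+190)/2⌋ = 205
= RGB(58, 143, 205)


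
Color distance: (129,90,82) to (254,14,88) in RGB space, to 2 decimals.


d = √[(R₁-R₂)² + (G₁-G₂)² + (B₁-B₂)²]
d = √[(129-254)² + (90-14)² + (82-88)²]
d = √[15625 + 5776 + 36]
d = √21437
d ≈ 146.41


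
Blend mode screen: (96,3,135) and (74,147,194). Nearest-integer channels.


Screen: C = 255 - (255-A)×(255-B)/255, rounded to nearest integer
R: 255 - (255-96)×(255-74)/255 = 255 - 28779/255 ≈ 255 - 112.859 = 142.141 → 142
G: 255 - (255-3)×(255-147)/255 = 255 - 27216/255 ≈ 255 - 106.729 = 148.271 → 148
B: 255 - (255-135)×(255-194)/255 = 255 - 7320/255 ≈ 255 - 28.706 = 226.294 → 226
= RGB(142, 148, 226)


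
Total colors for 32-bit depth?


Colors = 2^bits = 2^32
= 4,294,967,296 colors


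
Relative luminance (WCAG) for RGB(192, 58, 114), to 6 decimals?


Linearize each channel (sRGB transfer function): c = v/255; c_lin = c/12.92 if c ≤ 0.04045, else ((c+0.055)/1.055)^2.4
  R: 192/255 ≈ 0.752941 > 0.04045 → ((0.752941+0.055)/1.055)^2.4 ≈ 0.527115
  G: 58/255 ≈ 0.227451 > 0.04045 → ((0.227451+0.055)/1.055)^2.4 ≈ 0.042311
  B: 114/255 ≈ 0.447059 > 0.04045 → ((0.447059+0.055)/1.055)^2.4 ≈ 0.168269
R_lin = 0.527115, G_lin = 0.042311, B_lin = 0.168269
L = 0.2126×R + 0.7152×G + 0.0722×B
L = 0.2126×0.527115 + 0.7152×0.042311 + 0.0722×0.168269
L ≈ 0.154475


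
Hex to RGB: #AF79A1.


AF → 175 (R)
79 → 121 (G)
A1 → 161 (B)
= RGB(175, 121, 161)


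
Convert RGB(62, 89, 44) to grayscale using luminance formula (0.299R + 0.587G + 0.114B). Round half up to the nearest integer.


Gray = 0.299×R + 0.587×G + 0.114×B
Gray = 0.299×62 + 0.587×89 + 0.114×44
Gray = 18.538 + 52.243 + 5.016
Gray = 75.797 → round half up → 76
Gray = 76


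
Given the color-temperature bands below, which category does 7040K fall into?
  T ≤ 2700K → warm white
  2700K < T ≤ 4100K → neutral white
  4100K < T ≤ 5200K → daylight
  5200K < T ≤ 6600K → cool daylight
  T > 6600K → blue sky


Temperature: 7040K
7040K > 6600K → blue sky
Classification: blue sky


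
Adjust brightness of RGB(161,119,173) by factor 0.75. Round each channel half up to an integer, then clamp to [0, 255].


Multiply each channel by 0.75, round half up, clamp to [0, 255]
R: 161×0.75 = 120.75 → round → 121
G: 119×0.75 = 89.25 → round → 89
B: 173×0.75 = 129.75 → round → 130
= RGB(121, 89, 130)


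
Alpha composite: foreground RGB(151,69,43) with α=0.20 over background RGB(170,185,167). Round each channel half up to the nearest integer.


C = α×F + (1-α)×B, with 1-α = 0.80
R: 0.20×151 + 0.80×170 = 30.20 + 136.00 = 166.20 → 166
G: 0.20×69 + 0.80×185 = 13.80 + 148.00 = 161.80 → 162
B: 0.20×43 + 0.80×167 = 8.60 + 133.60 = 142.20 → 142
= RGB(166, 162, 142)


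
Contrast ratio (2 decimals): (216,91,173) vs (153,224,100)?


Linearize each sRGB channel c=v/255: c/12.92 if c ≤ 0.04045 else ((c+0.055)/1.055)^2.4
L = 0.2126×R_lin + 0.7152×G_lin + 0.0722×B_lin
Color 1 (216,91,173):
  R=216: 216/255≈0.8471 > 0.04045 → ((0.8471+0.055)/1.055)^2.4 ≈ 0.68669
  G=91: 91/255≈0.3569 > 0.04045 → ((0.3569+0.055)/1.055)^2.4 ≈ 0.10462
  B=173: 173/255≈0.6784 > 0.04045 → ((0.6784+0.055)/1.055)^2.4 ≈ 0.41789
  L1 = 0.2126×0.68669 + 0.7152×0.10462 + 0.0722×0.41789 ≈ 0.25098
Color 2 (153,224,100):
  R=153: 153/255≈0.6000 > 0.04045 → ((0.6000+0.055)/1.055)^2.4 ≈ 0.31855
  G=224: 224/255≈0.8784 > 0.04045 → ((0.8784+0.055)/1.055)^2.4 ≈ 0.74540
  B=100: 100/255≈0.3922 > 0.04045 → ((0.3922+0.055)/1.055)^2.4 ≈ 0.12744
  L2 = 0.2126×0.31855 + 0.7152×0.74540 + 0.0722×0.12744 ≈ 0.61004
Lighter = 0.61004, Darker = 0.25098
Ratio = (L_lighter + 0.05) / (L_darker + 0.05)
Ratio = (0.61004 + 0.05) / (0.25098 + 0.05) = 0.66004 / 0.30098 ≈ 2.1929
Ratio ≈ 2.19:1


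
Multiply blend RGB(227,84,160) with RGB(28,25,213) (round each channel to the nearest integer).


Multiply: C = A×B/255, rounded to nearest integer
R: 227×28/255 = 6356/255 ≈ 24.925 → 25
G: 84×25/255 = 2100/255 ≈ 8.235 → 8
B: 160×213/255 = 34080/255 ≈ 133.647 → 134
= RGB(25, 8, 134)


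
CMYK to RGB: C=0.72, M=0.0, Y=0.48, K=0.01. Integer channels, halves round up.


R = 255 × (1-C) × (1-K) = 255 × 0.28 × 0.99 = 70.686 → 71
G = 255 × (1-M) × (1-K) = 255 × 1.00 × 0.99 = 252.45 → 252
B = 255 × (1-Y) × (1-K) = 255 × 0.52 × 0.99 = 131.274 → 131
= RGB(71, 252, 131)


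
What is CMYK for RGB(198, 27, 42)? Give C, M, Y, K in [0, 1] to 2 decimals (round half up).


R'=198/255≈0.7765, G'=27/255≈0.1059, B'=42/255≈0.1647
K = 1 - max(R',G',B') = 1 - 198/255 = 57/255 = 0.22352… → 0.22
(1-R'-K)/(1-K) simplifies to (max-R)/max with max = 198:
C = (198-198)/198 = 0/198 = 0 → 0.00
M = (198-27)/198 = 171/198 = 0.86363… → 0.86
Y = (198-42)/198 = 156/198 = 0.78787… → 0.79
= CMYK(0.00, 0.86, 0.79, 0.22)


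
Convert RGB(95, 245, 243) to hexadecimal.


R = 95 → 5F (hex)
G = 245 → F5 (hex)
B = 243 → F3 (hex)
Hex = #5FF5F3


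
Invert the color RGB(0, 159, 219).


Invert: (255-R, 255-G, 255-B)
R: 255-0 = 255
G: 255-159 = 96
B: 255-219 = 36
= RGB(255, 96, 36)


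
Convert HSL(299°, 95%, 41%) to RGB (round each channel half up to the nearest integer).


H=299°, S=0.95, L=0.41
C = (1-|2L-1|)×S = (1-|-0.18|)×0.95 = 0.779
H' = H/60 = 299/60 ≈ 4.9833; X = C×(1-|H' mod 2 - 1|) ≈ 0.7660
m = L - C/2 = 0.41 - 0.3895 = 0.0205
Sector ⌊H'⌋ = 4 → (R',G',B') = (≈0.7660, 0.0, 0.779)
RGB = ((R'+m)×255, (G'+m)×255, (B'+m)×255) = (200.56175, 5.2275, 203.8725)
Round half up → RGB(201, 5, 204)


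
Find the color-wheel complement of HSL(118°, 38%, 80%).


Complement = opposite side of color wheel = hue + 180°
H' = (118 + 180) mod 360 = 298°
S and L unchanged.
= HSL(298°, 38%, 80%)


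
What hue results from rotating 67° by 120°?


New hue = (H + rotation) mod 360
New hue = (67 + 120) mod 360
= 187 mod 360
= 187°


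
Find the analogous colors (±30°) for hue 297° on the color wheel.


Base hue: 297°
Left analog: (297 - 30) mod 360 = 267°
Right analog: (297 + 30) mod 360 = 327°
Analogous hues = 267° and 327°


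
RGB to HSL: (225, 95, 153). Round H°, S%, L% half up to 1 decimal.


Normalize: R'=225/255≈0.8824, G'=95/255≈0.3725, B'=153/255≈0.6000
Max=225/255, Min=95/255, Δ=Max-Min=130/255
L = (Max+Min)/2 = (225+95)/510 = 320/510 = 0.62745… → L = 62.7%
L > 0.5 → S = Δ/(2-Max-Min) = 130/(510-225-95) = 130/190 = 0.68421… → S = 68.4%
(the 1/255 factors cancel in S and H, so raw channel differences can be used)
Max is R' → H = 60 × (((G-B)/Δ) mod 6) = 60 × (((95-153)/130) mod 6)
  (-58)/130 = -0.4461…; negative, so add 6 → 5.5538…
  H = 60 × 5.5538… = 333.230…° → H = 333.2°
= HSL(333.2°, 68.4%, 62.7%)


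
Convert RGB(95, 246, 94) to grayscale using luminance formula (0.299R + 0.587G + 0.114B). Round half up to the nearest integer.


Gray = 0.299×R + 0.587×G + 0.114×B
Gray = 0.299×95 + 0.587×246 + 0.114×94
Gray = 28.405 + 144.402 + 10.716
Gray = 183.523 → round half up → 184
Gray = 184


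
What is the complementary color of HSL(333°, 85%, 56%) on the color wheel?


Complement = opposite side of color wheel = hue + 180°
H' = (333 + 180) mod 360 = 153°
S and L unchanged.
= HSL(153°, 85%, 56%)


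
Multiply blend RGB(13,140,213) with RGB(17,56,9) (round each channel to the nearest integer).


Multiply: C = A×B/255, rounded to nearest integer
R: 13×17/255 = 221/255 ≈ 0.867 → 1
G: 140×56/255 = 7840/255 ≈ 30.745 → 31
B: 213×9/255 = 1917/255 ≈ 7.518 → 8
= RGB(1, 31, 8)


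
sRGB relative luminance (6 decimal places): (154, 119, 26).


Linearize each channel (sRGB transfer function): c = v/255; c_lin = c/12.92 if c ≤ 0.04045, else ((c+0.055)/1.055)^2.4
  R: 154/255 ≈ 0.603922 > 0.04045 → ((0.603922+0.055)/1.055)^2.4 ≈ 0.323143
  G: 119/255 ≈ 0.466667 > 0.04045 → ((0.466667+0.055)/1.055)^2.4 ≈ 0.184475
  B: 26/255 ≈ 0.101961 > 0.04045 → ((0.101961+0.055)/1.055)^2.4 ≈ 0.010330
R_lin = 0.323143, G_lin = 0.184475, B_lin = 0.010330
L = 0.2126×R + 0.7152×G + 0.0722×B
L = 0.2126×0.323143 + 0.7152×0.184475 + 0.0722×0.010330
L ≈ 0.201383


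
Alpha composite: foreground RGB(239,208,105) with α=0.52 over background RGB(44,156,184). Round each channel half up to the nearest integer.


C = α×F + (1-α)×B, with 1-α = 0.48
R: 0.52×239 + 0.48×44 = 124.28 + 21.12 = 145.40 → 145
G: 0.52×208 + 0.48×156 = 108.16 + 74.88 = 183.04 → 183
B: 0.52×105 + 0.48×184 = 54.60 + 88.32 = 142.92 → 143
= RGB(145, 183, 143)


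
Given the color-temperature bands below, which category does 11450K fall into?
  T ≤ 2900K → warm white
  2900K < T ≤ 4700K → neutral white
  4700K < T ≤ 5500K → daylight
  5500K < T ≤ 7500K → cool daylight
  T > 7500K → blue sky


Temperature: 11450K
11450K > 7500K → blue sky
Classification: blue sky


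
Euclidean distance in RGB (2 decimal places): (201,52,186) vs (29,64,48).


d = √[(R₁-R₂)² + (G₁-G₂)² + (B₁-B₂)²]
d = √[(201-29)² + (52-64)² + (186-48)²]
d = √[29584 + 144 + 19044]
d = √48772
d ≈ 220.84


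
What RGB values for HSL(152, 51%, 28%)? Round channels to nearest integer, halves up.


H=152°, S=0.51, L=0.28
C = (1-|2L-1|)×S = (1-|-0.44|)×0.51 = 0.2856
H' = H/60 = 152/60 ≈ 2.5333; X = C×(1-|H' mod 2 - 1|) = 0.15232
m = L - C/2 = 0.28 - 0.1428 = 0.1372
Sector ⌊H'⌋ = 2 → (R',G',B') = (0.0, 0.2856, 0.15232)
RGB = ((R'+m)×255, (G'+m)×255, (B'+m)×255) = (34.986, 107.814, 73.8276)
Round half up → RGB(35, 108, 74)


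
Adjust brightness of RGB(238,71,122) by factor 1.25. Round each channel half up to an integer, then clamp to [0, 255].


Multiply each channel by 1.25, round half up, clamp to [0, 255]
R: 238×1.25 = 297.5 → round → 298 → clamp → 255
G: 71×1.25 = 88.75 → round → 89
B: 122×1.25 = 152.5 → round → 153
= RGB(255, 89, 153)


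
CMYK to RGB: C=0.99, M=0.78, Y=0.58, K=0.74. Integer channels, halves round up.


R = 255 × (1-C) × (1-K) = 255 × 0.01 × 0.26 = 0.663 → 1
G = 255 × (1-M) × (1-K) = 255 × 0.22 × 0.26 = 14.586 → 15
B = 255 × (1-Y) × (1-K) = 255 × 0.42 × 0.26 = 27.846 → 28
= RGB(1, 15, 28)


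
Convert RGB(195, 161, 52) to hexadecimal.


R = 195 → C3 (hex)
G = 161 → A1 (hex)
B = 52 → 34 (hex)
Hex = #C3A134


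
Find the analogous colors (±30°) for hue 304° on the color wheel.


Base hue: 304°
Left analog: (304 - 30) mod 360 = 274°
Right analog: (304 + 30) mod 360 = 334°
Analogous hues = 274° and 334°


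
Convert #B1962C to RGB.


B1 → 177 (R)
96 → 150 (G)
2C → 44 (B)
= RGB(177, 150, 44)


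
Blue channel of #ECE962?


Color: #ECE962
R = EC = 236
G = E9 = 233
B = 62 = 98
Blue = 98


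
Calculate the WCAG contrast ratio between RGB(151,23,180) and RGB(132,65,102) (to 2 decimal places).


Linearize each sRGB channel c=v/255: c/12.92 if c ≤ 0.04045 else ((c+0.055)/1.055)^2.4
L = 0.2126×R_lin + 0.7152×G_lin + 0.0722×B_lin
Color 1 (151,23,180):
  R=151: 151/255≈0.5922 > 0.04045 → ((0.5922+0.055)/1.055)^2.4 ≈ 0.30947
  G=23: 23/255≈0.0902 > 0.04045 → ((0.0902+0.055)/1.055)^2.4 ≈ 0.00857
  B=180: 180/255≈0.7059 > 0.04045 → ((0.7059+0.055)/1.055)^2.4 ≈ 0.45641
  L1 = 0.2126×0.30947 + 0.7152×0.00857 + 0.0722×0.45641 ≈ 0.10487
Color 2 (132,65,102):
  R=132: 132/255≈0.5176 > 0.04045 → ((0.5176+0.055)/1.055)^2.4 ≈ 0.23074
  G=65: 65/255≈0.2549 > 0.04045 → ((0.2549+0.055)/1.055)^2.4 ≈ 0.05286
  B=102: 102/255≈0.4000 > 0.04045 → ((0.4000+0.055)/1.055)^2.4 ≈ 0.13287
  L2 = 0.2126×0.23074 + 0.7152×0.05286 + 0.0722×0.13287 ≈ 0.09645
Lighter = 0.10487, Darker = 0.09645
Ratio = (L_lighter + 0.05) / (L_darker + 0.05)
Ratio = (0.10487 + 0.05) / (0.09645 + 0.05) = 0.15487 / 0.14645 ≈ 1.0575
Ratio ≈ 1.06:1


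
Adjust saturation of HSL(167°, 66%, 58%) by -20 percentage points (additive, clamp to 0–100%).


Original S = 66%
Adjustment = -20 percentage points
New S = 66 + (-20) = 46
Clamp to [0, 100] → 46
= HSL(167°, 46%, 58%)


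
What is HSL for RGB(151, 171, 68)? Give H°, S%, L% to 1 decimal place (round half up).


Normalize: R'=151/255≈0.5922, G'=171/255≈0.6706, B'=68/255≈0.2667
Max=171/255, Min=68/255, Δ=Max-Min=103/255
L = (Max+Min)/2 = (171+68)/510 = 239/510 = 0.46862… → L = 46.9%
L ≤ 0.5 → S = Δ/(Max+Min) = 103/(171+68) = 103/239 = 0.43096… → S = 43.1%
(the 1/255 factors cancel in S and H, so raw channel differences can be used)
Max is G' → H = 60 × ((B-R)/Δ + 2) = 60 × ((68-151)/103 + 2)
  -83/103 + 2 = -0.8058… + 2 = 1.1941…
  H = 60 × 1.1941… = 71.650…° → H = 71.7°
= HSL(71.7°, 43.1%, 46.9%)


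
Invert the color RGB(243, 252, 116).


Invert: (255-R, 255-G, 255-B)
R: 255-243 = 12
G: 255-252 = 3
B: 255-116 = 139
= RGB(12, 3, 139)


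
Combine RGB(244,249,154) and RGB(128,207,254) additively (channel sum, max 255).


Additive: each channel = min(255, C₁+C₂)
R: 244+128 = 372 → 255
G: 249+207 = 456 → 255
B: 154+254 = 408 → 255
= RGB(255, 255, 255)


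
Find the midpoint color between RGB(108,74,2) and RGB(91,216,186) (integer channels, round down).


Midpoint: each channel = ⌊(C₁+C₂)/2⌋
R: ⌊(108+91)/2⌋ = 99
G: ⌊(74+216)/2⌋ = 145
B: ⌊(2+186)/2⌋ = 94
= RGB(99, 145, 94)


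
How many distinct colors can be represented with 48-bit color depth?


Colors = 2^bits = 2^48
= 281,474,976,710,656 colors


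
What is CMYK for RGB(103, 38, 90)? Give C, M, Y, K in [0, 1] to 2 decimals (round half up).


R'=103/255≈0.4039, G'=38/255≈0.1490, B'=90/255≈0.3529
K = 1 - max(R',G',B') = 1 - 103/255 = 152/255 = 0.59607… → 0.60
(1-R'-K)/(1-K) simplifies to (max-R)/max with max = 103:
C = (103-103)/103 = 0/103 = 0 → 0.00
M = (103-38)/103 = 65/103 = 0.63106… → 0.63
Y = (103-90)/103 = 13/103 = 0.12621… → 0.13
= CMYK(0.00, 0.63, 0.13, 0.60)


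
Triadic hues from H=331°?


Triadic: equally spaced at 120° intervals
H1 = 331°
H2 = (331 + 120) mod 360 = 91°
H3 = (331 + 240) mod 360 = 211°
Triadic = 331°, 91°, 211°


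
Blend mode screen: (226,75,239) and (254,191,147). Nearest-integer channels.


Screen: C = 255 - (255-A)×(255-B)/255, rounded to nearest integer
R: 255 - (255-226)×(255-254)/255 = 255 - 29/255 ≈ 255 - 0.114 = 254.886 → 255
G: 255 - (255-75)×(255-191)/255 = 255 - 11520/255 ≈ 255 - 45.176 = 209.824 → 210
B: 255 - (255-239)×(255-147)/255 = 255 - 1728/255 ≈ 255 - 6.776 = 248.224 → 248
= RGB(255, 210, 248)


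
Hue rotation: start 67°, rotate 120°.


New hue = (H + rotation) mod 360
New hue = (67 + 120) mod 360
= 187 mod 360
= 187°


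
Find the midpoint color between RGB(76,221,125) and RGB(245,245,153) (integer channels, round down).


Midpoint: each channel = ⌊(C₁+C₂)/2⌋
R: ⌊(76+245)/2⌋ = 160
G: ⌊(221+245)/2⌋ = 233
B: ⌊(125+153)/2⌋ = 139
= RGB(160, 233, 139)


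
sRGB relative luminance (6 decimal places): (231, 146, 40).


Linearize each channel (sRGB transfer function): c = v/255; c_lin = c/12.92 if c ≤ 0.04045, else ((c+0.055)/1.055)^2.4
  R: 231/255 ≈ 0.905882 > 0.04045 → ((0.905882+0.055)/1.055)^2.4 ≈ 0.799103
  G: 146/255 ≈ 0.572549 > 0.04045 → ((0.572549+0.055)/1.055)^2.4 ≈ 0.287441
  B: 40/255 ≈ 0.156863 > 0.04045 → ((0.156863+0.055)/1.055)^2.4 ≈ 0.021219
R_lin = 0.799103, G_lin = 0.287441, B_lin = 0.021219
L = 0.2126×R + 0.7152×G + 0.0722×B
L = 0.2126×0.799103 + 0.7152×0.287441 + 0.0722×0.021219
L ≈ 0.376999


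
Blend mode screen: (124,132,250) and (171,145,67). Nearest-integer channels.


Screen: C = 255 - (255-A)×(255-B)/255, rounded to nearest integer
R: 255 - (255-124)×(255-171)/255 = 255 - 11004/255 ≈ 255 - 43.153 = 211.847 → 212
G: 255 - (255-132)×(255-145)/255 = 255 - 13530/255 ≈ 255 - 53.059 = 201.941 → 202
B: 255 - (255-250)×(255-67)/255 = 255 - 940/255 ≈ 255 - 3.686 = 251.314 → 251
= RGB(212, 202, 251)


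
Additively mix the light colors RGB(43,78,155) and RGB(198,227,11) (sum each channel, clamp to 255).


Additive: each channel = min(255, C₁+C₂)
R: 43+198 = 241 → 241
G: 78+227 = 305 → 255
B: 155+11 = 166 → 166
= RGB(241, 255, 166)


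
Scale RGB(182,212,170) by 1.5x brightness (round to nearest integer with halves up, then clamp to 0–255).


Multiply each channel by 1.5, round half up, clamp to [0, 255]
R: 182×1.5 = 273 → clamp → 255
G: 212×1.5 = 318 → clamp → 255
B: 170×1.5 = 255
= RGB(255, 255, 255)


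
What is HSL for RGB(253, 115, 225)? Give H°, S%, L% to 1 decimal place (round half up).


Normalize: R'=253/255≈0.9922, G'=115/255≈0.4510, B'=225/255≈0.8824
Max=253/255, Min=115/255, Δ=Max-Min=138/255
L = (Max+Min)/2 = (253+115)/510 = 368/510 = 0.72156… → L = 72.2%
L > 0.5 → S = Δ/(2-Max-Min) = 138/(510-253-115) = 138/142 = 0.97183… → S = 97.2%
(the 1/255 factors cancel in S and H, so raw channel differences can be used)
Max is R' → H = 60 × (((G-B)/Δ) mod 6) = 60 × (((115-225)/138) mod 6)
  (-110)/138 = -0.7971…; negative, so add 6 → 5.2028…
  H = 60 × 5.2028… = 312.173…° → H = 312.2°
= HSL(312.2°, 97.2%, 72.2%)


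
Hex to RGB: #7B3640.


7B → 123 (R)
36 → 54 (G)
40 → 64 (B)
= RGB(123, 54, 64)


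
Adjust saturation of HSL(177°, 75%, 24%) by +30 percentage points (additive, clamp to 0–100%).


Original S = 75%
Adjustment = +30 percentage points
New S = 75 + (30) = 105
Clamp to [0, 100] → 100
= HSL(177°, 100%, 24%)


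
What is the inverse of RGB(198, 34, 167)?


Invert: (255-R, 255-G, 255-B)
R: 255-198 = 57
G: 255-34 = 221
B: 255-167 = 88
= RGB(57, 221, 88)


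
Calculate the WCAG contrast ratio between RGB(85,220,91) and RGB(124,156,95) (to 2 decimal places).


Linearize each sRGB channel c=v/255: c/12.92 if c ≤ 0.04045 else ((c+0.055)/1.055)^2.4
L = 0.2126×R_lin + 0.7152×G_lin + 0.0722×B_lin
Color 1 (85,220,91):
  R=85: 85/255≈0.3333 > 0.04045 → ((0.3333+0.055)/1.055)^2.4 ≈ 0.09084
  G=220: 220/255≈0.8627 > 0.04045 → ((0.8627+0.055)/1.055)^2.4 ≈ 0.71569
  B=91: 91/255≈0.3569 > 0.04045 → ((0.3569+0.055)/1.055)^2.4 ≈ 0.10462
  L1 = 0.2126×0.09084 + 0.7152×0.71569 + 0.0722×0.10462 ≈ 0.53873
Color 2 (124,156,95):
  R=124: 124/255≈0.4863 > 0.04045 → ((0.4863+0.055)/1.055)^2.4 ≈ 0.20156
  G=156: 156/255≈0.6118 > 0.04045 → ((0.6118+0.055)/1.055)^2.4 ≈ 0.33245
  B=95: 95/255≈0.3725 > 0.04045 → ((0.3725+0.055)/1.055)^2.4 ≈ 0.11444
  L2 = 0.2126×0.20156 + 0.7152×0.33245 + 0.0722×0.11444 ≈ 0.28888
Lighter = 0.53873, Darker = 0.28888
Ratio = (L_lighter + 0.05) / (L_darker + 0.05)
Ratio = (0.53873 + 0.05) / (0.28888 + 0.05) = 0.58873 / 0.33888 ≈ 1.7373
Ratio ≈ 1.74:1


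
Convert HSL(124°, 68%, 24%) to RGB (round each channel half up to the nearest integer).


H=124°, S=0.68, L=0.24
C = (1-|2L-1|)×S = (1-|-0.52|)×0.68 = 0.3264
H' = H/60 = 124/60 ≈ 2.0667; X = C×(1-|H' mod 2 - 1|) = 0.02176
m = L - C/2 = 0.24 - 0.1632 = 0.0768
Sector ⌊H'⌋ = 2 → (R',G',B') = (0.0, 0.3264, 0.02176)
RGB = ((R'+m)×255, (G'+m)×255, (B'+m)×255) = (19.584, 102.816, 25.1328)
Round half up → RGB(20, 103, 25)


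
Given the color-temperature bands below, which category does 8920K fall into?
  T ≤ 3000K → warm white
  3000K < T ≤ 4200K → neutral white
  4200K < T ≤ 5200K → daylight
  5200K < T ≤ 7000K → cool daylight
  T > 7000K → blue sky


Temperature: 8920K
8920K > 7000K → blue sky
Classification: blue sky


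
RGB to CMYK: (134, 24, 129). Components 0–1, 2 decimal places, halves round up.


R'=134/255≈0.5255, G'=24/255≈0.0941, B'=129/255≈0.5059
K = 1 - max(R',G',B') = 1 - 134/255 = 121/255 = 0.47450… → 0.47
(1-R'-K)/(1-K) simplifies to (max-R)/max with max = 134:
C = (134-134)/134 = 0/134 = 0 → 0.00
M = (134-24)/134 = 110/134 = 0.82089… → 0.82
Y = (134-129)/134 = 5/134 = 0.03731… → 0.04
= CMYK(0.00, 0.82, 0.04, 0.47)


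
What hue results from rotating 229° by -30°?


New hue = (H + rotation) mod 360
New hue = (229 -30) mod 360
= 199 mod 360
= 199°


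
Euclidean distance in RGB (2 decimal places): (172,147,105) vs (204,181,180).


d = √[(R₁-R₂)² + (G₁-G₂)² + (B₁-B₂)²]
d = √[(172-204)² + (147-181)² + (105-180)²]
d = √[1024 + 1156 + 5625]
d = √7805
d ≈ 88.35


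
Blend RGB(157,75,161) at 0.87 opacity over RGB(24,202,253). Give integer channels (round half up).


C = α×F + (1-α)×B, with 1-α = 0.13
R: 0.87×157 + 0.13×24 = 136.59 + 3.12 = 139.71 → 140
G: 0.87×75 + 0.13×202 = 65.25 + 26.26 = 91.51 → 92
B: 0.87×161 + 0.13×253 = 140.07 + 32.89 = 172.96 → 173
= RGB(140, 92, 173)


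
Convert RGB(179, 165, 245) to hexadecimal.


R = 179 → B3 (hex)
G = 165 → A5 (hex)
B = 245 → F5 (hex)
Hex = #B3A5F5


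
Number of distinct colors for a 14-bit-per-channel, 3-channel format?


Total bits = 14 bits/channel × 3 channels = 42 bits
Distinct colors = 2^42
= 4,398,046,511,104 colors


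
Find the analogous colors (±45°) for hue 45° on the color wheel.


Base hue: 45°
Left analog: (45 - 45) mod 360 = 0°
Right analog: (45 + 45) mod 360 = 90°
Analogous hues = 0° and 90°


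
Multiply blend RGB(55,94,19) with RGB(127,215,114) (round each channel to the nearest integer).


Multiply: C = A×B/255, rounded to nearest integer
R: 55×127/255 = 6985/255 ≈ 27.392 → 27
G: 94×215/255 = 20210/255 ≈ 79.255 → 79
B: 19×114/255 = 2166/255 ≈ 8.494 → 8
= RGB(27, 79, 8)


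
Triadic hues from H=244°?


Triadic: equally spaced at 120° intervals
H1 = 244°
H2 = (244 + 120) mod 360 = 4°
H3 = (244 + 240) mod 360 = 124°
Triadic = 244°, 4°, 124°


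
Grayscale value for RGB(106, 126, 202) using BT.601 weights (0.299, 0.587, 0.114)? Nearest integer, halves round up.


Gray = 0.299×R + 0.587×G + 0.114×B
Gray = 0.299×106 + 0.587×126 + 0.114×202
Gray = 31.694 + 73.962 + 23.028
Gray = 128.684 → round half up → 129
Gray = 129


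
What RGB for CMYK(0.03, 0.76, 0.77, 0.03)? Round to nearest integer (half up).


R = 255 × (1-C) × (1-K) = 255 × 0.97 × 0.97 = 239.9295 → 240
G = 255 × (1-M) × (1-K) = 255 × 0.24 × 0.97 = 59.364 → 59
B = 255 × (1-Y) × (1-K) = 255 × 0.23 × 0.97 = 56.8905 → 57
= RGB(240, 59, 57)


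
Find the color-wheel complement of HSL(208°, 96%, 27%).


Complement = opposite side of color wheel = hue + 180°
H' = (208 + 180) mod 360 = 28°
S and L unchanged.
= HSL(28°, 96%, 27%)


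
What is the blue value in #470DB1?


Color: #470DB1
R = 47 = 71
G = 0D = 13
B = B1 = 177
Blue = 177


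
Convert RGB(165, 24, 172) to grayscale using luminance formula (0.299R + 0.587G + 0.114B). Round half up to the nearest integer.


Gray = 0.299×R + 0.587×G + 0.114×B
Gray = 0.299×165 + 0.587×24 + 0.114×172
Gray = 49.335 + 14.088 + 19.608
Gray = 83.031 → round half up → 83
Gray = 83


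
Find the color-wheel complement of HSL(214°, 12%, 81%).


Complement = opposite side of color wheel = hue + 180°
H' = (214 + 180) mod 360 = 34°
S and L unchanged.
= HSL(34°, 12%, 81%)


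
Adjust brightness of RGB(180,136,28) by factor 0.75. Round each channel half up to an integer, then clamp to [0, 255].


Multiply each channel by 0.75, round half up, clamp to [0, 255]
R: 180×0.75 = 135
G: 136×0.75 = 102
B: 28×0.75 = 21
= RGB(135, 102, 21)


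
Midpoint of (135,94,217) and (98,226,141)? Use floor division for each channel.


Midpoint: each channel = ⌊(C₁+C₂)/2⌋
R: ⌊(135+98)/2⌋ = 116
G: ⌊(94+226)/2⌋ = 160
B: ⌊(217+141)/2⌋ = 179
= RGB(116, 160, 179)


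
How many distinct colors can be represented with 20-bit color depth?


Colors = 2^bits = 2^20
= 1,048,576 colors


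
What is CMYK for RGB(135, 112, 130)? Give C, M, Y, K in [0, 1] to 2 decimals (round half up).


R'=135/255≈0.5294, G'=112/255≈0.4392, B'=130/255≈0.5098
K = 1 - max(R',G',B') = 1 - 135/255 = 120/255 = 0.47058… → 0.47
(1-R'-K)/(1-K) simplifies to (max-R)/max with max = 135:
C = (135-135)/135 = 0/135 = 0 → 0.00
M = (135-112)/135 = 23/135 = 0.17037… → 0.17
Y = (135-130)/135 = 5/135 = 0.03703… → 0.04
= CMYK(0.00, 0.17, 0.04, 0.47)


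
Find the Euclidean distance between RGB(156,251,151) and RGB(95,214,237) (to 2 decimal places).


d = √[(R₁-R₂)² + (G₁-G₂)² + (B₁-B₂)²]
d = √[(156-95)² + (251-214)² + (151-237)²]
d = √[3721 + 1369 + 7396]
d = √12486
d ≈ 111.74


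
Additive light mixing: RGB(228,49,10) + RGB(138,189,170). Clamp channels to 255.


Additive: each channel = min(255, C₁+C₂)
R: 228+138 = 366 → 255
G: 49+189 = 238 → 238
B: 10+170 = 180 → 180
= RGB(255, 238, 180)


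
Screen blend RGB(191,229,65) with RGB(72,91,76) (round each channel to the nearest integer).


Screen: C = 255 - (255-A)×(255-B)/255, rounded to nearest integer
R: 255 - (255-191)×(255-72)/255 = 255 - 11712/255 ≈ 255 - 45.929 = 209.071 → 209
G: 255 - (255-229)×(255-91)/255 = 255 - 4264/255 ≈ 255 - 16.722 = 238.278 → 238
B: 255 - (255-65)×(255-76)/255 = 255 - 34010/255 ≈ 255 - 133.373 = 121.627 → 122
= RGB(209, 238, 122)


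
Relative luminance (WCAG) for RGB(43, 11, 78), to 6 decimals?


Linearize each channel (sRGB transfer function): c = v/255; c_lin = c/12.92 if c ≤ 0.04045, else ((c+0.055)/1.055)^2.4
  R: 43/255 ≈ 0.168627 > 0.04045 → ((0.168627+0.055)/1.055)^2.4 ≈ 0.024158
  G: 11/255 ≈ 0.043137 > 0.04045 → ((0.043137+0.055)/1.055)^2.4 ≈ 0.003347
  B: 78/255 ≈ 0.305882 > 0.04045 → ((0.305882+0.055)/1.055)^2.4 ≈ 0.076185
R_lin = 0.024158, G_lin = 0.003347, B_lin = 0.076185
L = 0.2126×R + 0.7152×G + 0.0722×B
L = 0.2126×0.024158 + 0.7152×0.003347 + 0.0722×0.076185
L ≈ 0.013030
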